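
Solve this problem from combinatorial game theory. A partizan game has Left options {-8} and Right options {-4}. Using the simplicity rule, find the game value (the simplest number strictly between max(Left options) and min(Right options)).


Left options: {-8}, max = -8
Right options: {-4}, min = -4
All options are numbers and max(Left) < min(Right), so by the simplicity theorem the value is the simplest (earliest-born) number strictly between -8 and -4.
Integers -7 through -5 all lie strictly between -8 and -4.
Among integers, the simplest (lowest birthday = smallest |n|; 0 is born on day 0, +-n on day n) is -5.
No non-integer in the interval can be simpler: if x is a non-integer in the interval, then floor(x) or ceil(x) also lies in the interval (the interval contains an integer), and both are proper prefixes of x's sign expansion, i.e. born earlier. So the game value is -5.
Game value = -5

-5


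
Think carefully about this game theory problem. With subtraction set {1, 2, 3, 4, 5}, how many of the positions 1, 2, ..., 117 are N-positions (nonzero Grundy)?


Subtraction set S = {1, 2, 3, 4, 5}, so G(n) = n mod 6.
G(n) = 0 when n is a multiple of 6.
Multiples of 6 in [1, 117]: 19
N-positions (nonzero Grundy) = 117 - 19 = 98

98


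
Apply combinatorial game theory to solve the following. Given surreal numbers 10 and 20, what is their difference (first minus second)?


x = 10, y = 20
x - y = 10 - 20 = -10

-10


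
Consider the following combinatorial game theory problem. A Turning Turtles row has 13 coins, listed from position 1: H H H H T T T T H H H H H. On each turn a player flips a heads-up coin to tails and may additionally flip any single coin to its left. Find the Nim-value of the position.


Coins: H H H H T T T T H H H H H
Key fact: a single head at position k behaves exactly like a Nim heap of size k (turning it to T and optionally flipping a coin at j < k corresponds to moving the heap from k to j, or to 0), and heads combine as a disjunctive sum (two heads at the same place would cancel, matching j XOR j = 0). So the Nim-value is the XOR of the 1-indexed positions of the heads.
Face-up positions (1-indexed): [1, 2, 3, 4, 9, 10, 11, 12, 13]
XOR 0 with 1: 0 XOR 1 = 1
XOR 1 with 2: 1 XOR 2 = 3
XOR 3 with 3: 3 XOR 3 = 0
XOR 0 with 4: 0 XOR 4 = 4
XOR 4 with 9: 4 XOR 9 = 13
XOR 13 with 10: 13 XOR 10 = 7
XOR 7 with 11: 7 XOR 11 = 12
XOR 12 with 12: 12 XOR 12 = 0
XOR 0 with 13: 0 XOR 13 = 13
Nim-value = 13

13


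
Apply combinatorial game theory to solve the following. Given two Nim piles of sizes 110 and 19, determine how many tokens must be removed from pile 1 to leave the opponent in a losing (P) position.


Piles: 110 and 19
Current XOR: 110 XOR 19 = 125 (non-zero, so this is an N-position).
To make the XOR zero, we need to find a move that balances the piles.
For pile 1 (size 110): target = 110 XOR 125 = 19
We reduce pile 1 from 110 to 19.
Tokens removed: 110 - 19 = 91
Verification: 19 XOR 19 = 0

91


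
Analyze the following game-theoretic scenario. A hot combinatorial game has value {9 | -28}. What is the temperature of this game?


The game is {9 | -28}, a switch {a | b} with numbers a > b.
Cooling {a | b} by t gives {a - t | b + t}, which stops being hot when a - t = b + t, i.e. at t = (a - b)/2. So the temperature of a switch is (a - b)/2.
Temperature = (Left option - Right option) / 2
= (9 - (-28)) / 2
= 37 / 2
= 37/2

37/2


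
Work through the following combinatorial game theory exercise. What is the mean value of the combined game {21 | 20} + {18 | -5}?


G1 = {21 | 20}, G2 = {18 | -5}
Each is a switch {a | b} with numbers a > b; its mean value is (a + b)/2, and mean value is additive over game sums: m(G1 + G2) = m(G1) + m(G2).
Mean of G1 = (21 + (20))/2 = 41/2 = 41/2
Mean of G2 = (18 + (-5))/2 = 13/2 = 13/2
Mean of G1 + G2 = 41/2 + 13/2 = 27

27


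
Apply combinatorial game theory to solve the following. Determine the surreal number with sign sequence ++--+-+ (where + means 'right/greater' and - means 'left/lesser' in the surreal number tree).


Sign expansion: ++--+-+
Rule: track bounds (lo, hi), initially (-inf, +inf). On '+', the current value becomes lo and we move to the simplest number in (value, hi): value + 1 if hi = +inf, otherwise the midpoint (value + hi)/2. On '-', the current value becomes hi and we move to value - 1 if lo = -inf, otherwise the midpoint (lo + value)/2.
Start at 0.
Step 1: sign = +, move right. Bounds: (0, +inf). Value = 1
Step 2: sign = +, move right. Bounds: (1, +inf). Value = 2
Step 3: sign = -, move left. Bounds: (1, 2). Value = 3/2
Step 4: sign = -, move left. Bounds: (1, 3/2). Value = 5/4
Step 5: sign = +, move right. Bounds: (5/4, 3/2). Value = 11/8
Step 6: sign = -, move left. Bounds: (5/4, 11/8). Value = 21/16
Step 7: sign = +, move right. Bounds: (21/16, 11/8). Value = 43/32
The surreal number with sign expansion ++--+-+ is 43/32.

43/32


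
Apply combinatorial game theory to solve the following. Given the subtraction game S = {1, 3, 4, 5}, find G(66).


The subtraction set is S = {1, 3, 4, 5}.
G(k) = mex{ G(k - s) : s in S, s <= k }. We compute iteratively: G(0) = 0.
G(1) = mex({0}) = 1
G(2) = mex({1}) = 0
G(3) = mex({0}) = 1
G(4) = mex({0, 1}) = 2
G(5) = mex({0, 1, 2}) = 3
G(6) = mex({0, 1, 3}) = 2
G(7) = mex({0, 1, 2}) = 3
G(8) = mex({1, 2, 3}) = 0
G(9) = mex({0, 2, 3}) = 1
G(10) = mex({1, 2, 3}) = 0
G(11) = mex({0, 2, 3}) = 1
G(12) = mex({0, 1, 3}) = 2
Observe that G(8)..G(12) = 0, 1, 0, 1, 2 repeats G(0)..G(4) = 0, 1, 0, 1, 2.
For k >= max(S) = 5, G(k) is determined by the previous 5 values G(k-5)..G(k-1); a window of 5 consecutive values has recurred shifted by 8, so by induction G(k + 8) = G(k) for all k >= 0: the sequence is periodic from the start with period 8.
One period: G(0..7) = 0, 1, 0, 1, 2, 3, 2, 3.
66 mod 8 = 2, so G(66) = G(2) = 0.

0


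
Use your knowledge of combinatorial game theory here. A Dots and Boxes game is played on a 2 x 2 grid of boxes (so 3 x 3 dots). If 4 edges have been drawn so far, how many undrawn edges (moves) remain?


Grid: 2 x 2 boxes, i.e. 3 rows and 3 columns of dots.
Horizontal edges: (rows + 1) * cols = 3 * 2 = 6
Vertical edges: rows * (cols + 1) = 2 * 3 = 6
Total edges: 6 + 6 = 12
Edges drawn: 4
Remaining: 12 - 4 = 8

8


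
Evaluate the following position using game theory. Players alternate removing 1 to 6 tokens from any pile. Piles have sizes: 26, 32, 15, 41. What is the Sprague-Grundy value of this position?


Subtraction set: {1, 2, 3, 4, 5, 6}
For this subtraction set, G(n) = n mod 7 (period = max + 1 = 7).
Pile 1 (size 26): G(26) = 26 mod 7 = 5
Pile 2 (size 32): G(32) = 32 mod 7 = 4
Pile 3 (size 15): G(15) = 15 mod 7 = 1
Pile 4 (size 41): G(41) = 41 mod 7 = 6
Total Grundy value = XOR of all: 5 XOR 4 XOR 1 XOR 6 = 6

6


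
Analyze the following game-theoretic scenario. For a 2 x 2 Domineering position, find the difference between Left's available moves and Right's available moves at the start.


Board is 2 x 2 (rows x cols).
Left (vertical) placements: (rows-1) * cols = 1 * 2 = 2
Right (horizontal) placements: rows * (cols-1) = 2 * 1 = 2
Advantage = Left - Right = 2 - 2 = 0

0


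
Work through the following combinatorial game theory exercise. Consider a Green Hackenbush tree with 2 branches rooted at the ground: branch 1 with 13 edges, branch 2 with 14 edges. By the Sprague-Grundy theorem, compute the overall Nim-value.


The tree has 2 branches from the ground vertex.
In Green Hackenbush, the Nim-value of a simple path of length k is k.
Branch 1: length 13, Nim-value = 13
Branch 2: length 14, Nim-value = 14
Total Nim-value = XOR of all branch values:
0 XOR 13 = 13
13 XOR 14 = 3
Nim-value of the tree = 3

3


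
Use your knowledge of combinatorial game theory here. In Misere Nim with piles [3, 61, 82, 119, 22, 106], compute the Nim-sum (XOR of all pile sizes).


We need the XOR (exclusive or) of all pile sizes.
After XOR-ing pile 1 (size 3): 0 XOR 3 = 3
After XOR-ing pile 2 (size 61): 3 XOR 61 = 62
After XOR-ing pile 3 (size 82): 62 XOR 82 = 108
After XOR-ing pile 4 (size 119): 108 XOR 119 = 27
After XOR-ing pile 5 (size 22): 27 XOR 22 = 13
After XOR-ing pile 6 (size 106): 13 XOR 106 = 103
The Nim-value of this position is 103.

103


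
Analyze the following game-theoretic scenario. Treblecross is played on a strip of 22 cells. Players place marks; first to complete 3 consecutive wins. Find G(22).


Treblecross: place X on empty cells; 3-in-a-row wins.
Playing within two cells of an existing X lets the opponent win at once, so sensible play treats the cells i-2..i+2 around each X as dead. The player left with no safe cell loses, so this is a normal-play take-away game on strips of safe cells.
Placing X at cell i (0-indexed) of a strip of k safe cells leaves independent strips of sizes max(0, i-2) and max(0, k-i-3). Hence G(k) = mex{ G(max(0,i-2)) XOR G(max(0,k-i-3)) : 0 <= i < k }, with G(0) = 0.
G(1): splits (0,0):0^0=0 -> mex({0}) = 1
G(2): splits (0,0):0^0=0 -> mex({0}) = 1
G(3): splits (0,0):0^0=0 -> mex({0}) = 1
G(4): splits (0,1):0^1=1 (0,0):0^0=0 -> mex({0, 1}) = 2
G(5): splits (0,2):0^1=1 (0,1):0^1=1 (0,0):0^0=0 -> mex({0, 1}) = 2
G(6) = mex({1}) = 0
G(7) = mex({0, 1, 2}) = 3
G(8) = mex({0, 1, 2}) = 3
G(9) = mex({0, 2}) = 1
G(10) = mex({0, 2, 3}) = 1
G(11) = mex({0, 3}) = 1
G(12) = mex({1, 3}) = 0
G(13) = mex({0, 1, 2, 3}) = 4
G(14) = mex({0, 1, 2}) = 3
G(15) = mex({0, 1, 2}) = 3
G(16) = mex({0, 1, 2, 4}) = 3
G(17) = mex({0, 1, 3, 4}) = 2
G(18) = mex({0, 1, 3, 4}) = 2
G(19) = mex({0, 1, 3, 5}) = 2
G(20) = mex({0, 1, 2, 3, 5}) = 4
G(21) = mex({0, 1, 2, 3, 5}) = 4
G(22) = mex({1, 2, 6}) = 0
Therefore G(22) = 0.

0


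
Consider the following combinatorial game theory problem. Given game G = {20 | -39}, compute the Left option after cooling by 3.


Original game: {20 | -39} (a switch {a | b} with a > b).
Cooling by t (for t below the temperature (a - b)/2 = 59/2) taxes each move by t: {a | b} cooled by t is {a - t | b + t}.
Cooling amount: t = 3
Cooled Left option: 20 - 3 = 17
Cooled Right option: -39 + 3 = -36
Cooled game: {17 | -36}
Left option = 17

17


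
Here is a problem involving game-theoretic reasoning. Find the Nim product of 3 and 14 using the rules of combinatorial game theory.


Nim multiplication is bilinear over XOR: (u XOR v) * w = (u*w) XOR (v*w).
So we split each operand into its bit components and XOR the pairwise Nim products.
3 = 1 + 2 (as XOR of powers of 2).
14 = 2 + 4 + 8 (as XOR of powers of 2).
Using the standard Nim-product table on single bits:
  2*2 = 3,   2*4 = 8,   2*8 = 12,
  4*4 = 6,   4*8 = 11,  8*8 = 13,
and  1*x = x (identity), k*l = l*k (commutative).
Pairwise Nim products:
  1 * 2 = 2
  1 * 4 = 4
  1 * 8 = 8
  2 * 2 = 3
  2 * 4 = 8
  2 * 8 = 12
XOR them: 2 XOR 4 XOR 8 XOR 3 XOR 8 XOR 12 = 9.
Result: 3 * 14 = 9 (in Nim).

9


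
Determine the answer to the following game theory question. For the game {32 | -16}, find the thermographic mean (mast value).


Game = {32 | -16}, a switch {a | b} with numbers a > b.
Its thermograph has left wall a - t and right wall b + t, which meet at t = (a - b)/2, where both equal (a + b)/2. So the mast (mean value) is at (a + b)/2.
Mean = (32 + (-16))/2 = 16/2 = 8

8


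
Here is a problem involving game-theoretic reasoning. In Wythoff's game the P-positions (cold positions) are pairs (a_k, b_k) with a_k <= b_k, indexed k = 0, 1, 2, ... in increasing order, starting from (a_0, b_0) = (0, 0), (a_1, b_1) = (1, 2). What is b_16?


By Wythoff's theorem, a_k = floor(k * phi) and b_k = floor(k * phi^2) = a_k + k, where phi = (1 + sqrt(5))/2 is the golden ratio.
phi = (1 + sqrt(5))/2 = 1.618034
phi^2 = phi + 1 = 2.618034
k = 16
k * phi^2 = 16 * 2.618034 = 41.888544
b_16 = floor(k * phi^2) = 41 (check: a_16 + k = 25 + 16 = 41)

41


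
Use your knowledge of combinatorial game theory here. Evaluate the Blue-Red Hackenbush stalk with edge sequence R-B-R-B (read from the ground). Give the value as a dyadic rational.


Edges (from ground): R-B-R-B
By Berlekamp's sign-expansion rule, a Blue-Red Hackenbush stalk has the value of the surreal number whose sign sequence is the edge sequence with B -> + and R -> -.
Sign sequence: -+-+
Trace the sign expansion in the surreal number tree, starting from 0:
Edge 1: R (sign -) -> bounds (-inf, 0), value = -1
Edge 2: B (sign +) -> bounds (-1, 0), value = -1/2
Edge 3: R (sign -) -> bounds (-1, -1/2), value = -3/4
Edge 4: B (sign +) -> bounds (-3/4, -1/2), value = -5/8
Game value = -5/8

-5/8


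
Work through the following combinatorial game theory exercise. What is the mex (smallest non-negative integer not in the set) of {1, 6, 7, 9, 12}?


Set = {1, 6, 7, 9, 12}
0 is NOT in the set. This is the mex.
mex = 0

0


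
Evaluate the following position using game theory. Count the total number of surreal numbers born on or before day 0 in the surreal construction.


Day 0: {|} = 0 is born. Count = 1.
Day n: the number of surreal numbers born by day n is 2^(n+1) - 1.
By day 0: 2^1 - 1 = 1
By day 0: 1 surreal numbers.

1


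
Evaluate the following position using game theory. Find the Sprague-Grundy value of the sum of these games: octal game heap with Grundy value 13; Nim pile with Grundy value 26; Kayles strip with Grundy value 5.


By the Sprague-Grundy theorem, the Grundy value of a sum of games is the XOR of individual Grundy values.
octal game heap: Grundy value = 13. Running XOR: 0 XOR 13 = 13
Nim pile: Grundy value = 26. Running XOR: 13 XOR 26 = 23
Kayles strip: Grundy value = 5. Running XOR: 23 XOR 5 = 18
The combined Grundy value is 18.

18


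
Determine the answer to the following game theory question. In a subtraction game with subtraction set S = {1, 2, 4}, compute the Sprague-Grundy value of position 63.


The subtraction set is S = {1, 2, 4}.
G(k) = mex{ G(k - s) : s in S, s <= k }. We compute iteratively: G(0) = 0.
G(1) = mex({0}) = 1
G(2) = mex({0, 1}) = 2
G(3) = mex({1, 2}) = 0
G(4) = mex({0, 2}) = 1
G(5) = mex({0, 1}) = 2
G(6) = mex({1, 2}) = 0
Observe that G(3)..G(6) = 0, 1, 2, 0 repeats G(0)..G(3) = 0, 1, 2, 0.
For k >= max(S) = 4, G(k) is determined by the previous 4 values G(k-4)..G(k-1); a window of 4 consecutive values has recurred shifted by 3, so by induction G(k + 3) = G(k) for all k >= 0: the sequence is periodic from the start with period 3.
One period: G(0..2) = 0, 1, 2.
63 mod 3 = 0, so G(63) = G(0) = 0.

0


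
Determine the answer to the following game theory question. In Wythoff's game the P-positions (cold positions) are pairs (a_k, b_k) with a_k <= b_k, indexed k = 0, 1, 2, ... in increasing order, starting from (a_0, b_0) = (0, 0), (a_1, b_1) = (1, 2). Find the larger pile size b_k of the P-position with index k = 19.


By Wythoff's theorem, a_k = floor(k * phi) and b_k = floor(k * phi^2) = a_k + k, where phi = (1 + sqrt(5))/2 is the golden ratio.
phi = (1 + sqrt(5))/2 = 1.618034
phi^2 = phi + 1 = 2.618034
k = 19
k * phi^2 = 19 * 2.618034 = 49.742646
b_19 = floor(k * phi^2) = 49 (check: a_19 + k = 30 + 19 = 49)

49


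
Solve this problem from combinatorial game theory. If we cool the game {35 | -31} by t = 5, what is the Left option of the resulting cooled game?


Original game: {35 | -31} (a switch {a | b} with a > b).
Cooling by t (for t below the temperature (a - b)/2 = 33) taxes each move by t: {a | b} cooled by t is {a - t | b + t}.
Cooling amount: t = 5
Cooled Left option: 35 - 5 = 30
Cooled Right option: -31 + 5 = -26
Cooled game: {30 | -26}
Left option = 30

30


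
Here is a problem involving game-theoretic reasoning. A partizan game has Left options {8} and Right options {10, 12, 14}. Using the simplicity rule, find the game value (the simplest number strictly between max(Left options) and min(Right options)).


Left options: {8}, max = 8
Right options: {10, 12, 14}, min = 10
All options are numbers and max(Left) < min(Right), so by the simplicity theorem the value is the simplest (earliest-born) number strictly between 8 and 10.
The only integer strictly between 8 and 10 is 9.
No non-integer in the interval can be simpler: if x is a non-integer in the interval, then floor(x) or ceil(x) also lies in the interval (the interval contains an integer), and both are proper prefixes of x's sign expansion, i.e. born earlier. So the game value is 9.
Game value = 9

9


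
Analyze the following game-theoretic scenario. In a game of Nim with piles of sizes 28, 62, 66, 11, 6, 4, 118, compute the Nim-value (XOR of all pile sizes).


We need the XOR (exclusive or) of all pile sizes.
After XOR-ing pile 1 (size 28): 0 XOR 28 = 28
After XOR-ing pile 2 (size 62): 28 XOR 62 = 34
After XOR-ing pile 3 (size 66): 34 XOR 66 = 96
After XOR-ing pile 4 (size 11): 96 XOR 11 = 107
After XOR-ing pile 5 (size 6): 107 XOR 6 = 109
After XOR-ing pile 6 (size 4): 109 XOR 4 = 105
After XOR-ing pile 7 (size 118): 105 XOR 118 = 31
The Nim-value of this position is 31.

31


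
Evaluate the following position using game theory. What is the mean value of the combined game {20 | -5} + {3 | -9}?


G1 = {20 | -5}, G2 = {3 | -9}
Each is a switch {a | b} with numbers a > b; its mean value is (a + b)/2, and mean value is additive over game sums: m(G1 + G2) = m(G1) + m(G2).
Mean of G1 = (20 + (-5))/2 = 15/2 = 15/2
Mean of G2 = (3 + (-9))/2 = -6/2 = -3
Mean of G1 + G2 = 15/2 + -3 = 9/2

9/2


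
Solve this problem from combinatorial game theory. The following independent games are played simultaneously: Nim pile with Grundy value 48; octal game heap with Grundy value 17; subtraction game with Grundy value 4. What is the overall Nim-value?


By the Sprague-Grundy theorem, the Grundy value of a sum of games is the XOR of individual Grundy values.
Nim pile: Grundy value = 48. Running XOR: 0 XOR 48 = 48
octal game heap: Grundy value = 17. Running XOR: 48 XOR 17 = 33
subtraction game: Grundy value = 4. Running XOR: 33 XOR 4 = 37
The combined Grundy value is 37.

37


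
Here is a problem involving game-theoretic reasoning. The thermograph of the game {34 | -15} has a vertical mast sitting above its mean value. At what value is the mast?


Game = {34 | -15}, a switch {a | b} with numbers a > b.
Its thermograph has left wall a - t and right wall b + t, which meet at t = (a - b)/2, where both equal (a + b)/2. So the mast (mean value) is at (a + b)/2.
Mean = (34 + (-15))/2 = 19/2 = 19/2

19/2


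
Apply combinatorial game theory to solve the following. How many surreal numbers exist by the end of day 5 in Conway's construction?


Day 0: {|} = 0 is born. Count = 1.
Day n: the number of surreal numbers born by day n is 2^(n+1) - 1.
By day 0: 2^1 - 1 = 1
By day 1: 2^2 - 1 = 3
By day 2: 2^3 - 1 = 7
By day 3: 2^4 - 1 = 15
By day 4: 2^5 - 1 = 31
By day 5: 2^6 - 1 = 63
By day 5: 63 surreal numbers.

63


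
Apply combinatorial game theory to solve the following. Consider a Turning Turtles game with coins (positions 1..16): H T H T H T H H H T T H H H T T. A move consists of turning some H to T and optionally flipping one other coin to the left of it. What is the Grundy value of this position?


Coins: H T H T H T H H H T T H H H T T
Key fact: a single head at position k behaves exactly like a Nim heap of size k (turning it to T and optionally flipping a coin at j < k corresponds to moving the heap from k to j, or to 0), and heads combine as a disjunctive sum (two heads at the same place would cancel, matching j XOR j = 0). So the Nim-value is the XOR of the 1-indexed positions of the heads.
Face-up positions (1-indexed): [1, 3, 5, 7, 8, 9, 12, 13, 14]
XOR 0 with 1: 0 XOR 1 = 1
XOR 1 with 3: 1 XOR 3 = 2
XOR 2 with 5: 2 XOR 5 = 7
XOR 7 with 7: 7 XOR 7 = 0
XOR 0 with 8: 0 XOR 8 = 8
XOR 8 with 9: 8 XOR 9 = 1
XOR 1 with 12: 1 XOR 12 = 13
XOR 13 with 13: 13 XOR 13 = 0
XOR 0 with 14: 0 XOR 14 = 14
Nim-value = 14

14


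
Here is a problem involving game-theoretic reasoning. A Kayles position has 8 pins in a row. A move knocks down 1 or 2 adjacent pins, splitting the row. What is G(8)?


Kayles: a move removes 1 or 2 adjacent pins from a contiguous row.
Removing pins from a row of k leaves two independent rows (a, b) with a + b = k - 1 (one pin) or a + b = k - 2 (two pins); an end removal gives a = 0.
By Sprague-Grundy, G(k) = mex{ G(a) XOR G(b) } over all these splits. G(0) = 0.
G(1): splits (0,0):0^0=0 -> mex({0}) = 1
G(2): splits (0,1):0^1=1 (0,0):0^0=0 -> mex({0, 1}) = 2
G(3): splits (0,2):0^2=2 (1,1):1^1=0 (0,1):0^1=1 -> mex({0, 1, 2}) = 3
G(4): splits (0,3):0^3=3 (1,2):1^2=3 (0,2):0^2=2 (1,1):1^1=0 -> mex({0, 2, 3}) = 1
G(5): splits (0,4):0^1=1 (1,3):1^3=2 (2,2):2^2=0 (0,3):0^3=3 (1,2):1^2=3 -> mex({0, 1, 2, 3}) = 4
G(6) = mex({0, 1, 2, 4}) = 3
G(7) = mex({0, 1, 3, 4, 5}) = 2
G(8) = mex({0, 2, 3, 5, 6}) = 1
Therefore G(8) = 1.

1


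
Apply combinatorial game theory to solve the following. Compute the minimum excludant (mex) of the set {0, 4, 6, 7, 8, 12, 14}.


Set = {0, 4, 6, 7, 8, 12, 14}
0 is in the set.
1 is NOT in the set. This is the mex.
mex = 1

1


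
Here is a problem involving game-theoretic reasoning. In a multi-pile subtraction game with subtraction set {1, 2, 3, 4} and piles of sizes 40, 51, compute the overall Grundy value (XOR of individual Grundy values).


Subtraction set: {1, 2, 3, 4}
For this subtraction set, G(n) = n mod 5 (period = max + 1 = 5).
Pile 1 (size 40): G(40) = 40 mod 5 = 0
Pile 2 (size 51): G(51) = 51 mod 5 = 1
Total Grundy value = XOR of all: 0 XOR 1 = 1

1


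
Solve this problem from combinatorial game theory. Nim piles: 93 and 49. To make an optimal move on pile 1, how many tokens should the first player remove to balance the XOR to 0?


Piles: 93 and 49
Current XOR: 93 XOR 49 = 108 (non-zero, so this is an N-position).
To make the XOR zero, we need to find a move that balances the piles.
For pile 1 (size 93): target = 93 XOR 108 = 49
We reduce pile 1 from 93 to 49.
Tokens removed: 93 - 49 = 44
Verification: 49 XOR 49 = 0

44


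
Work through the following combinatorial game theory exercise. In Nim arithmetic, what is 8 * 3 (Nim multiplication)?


Nim multiplication is bilinear over XOR: (u XOR v) * w = (u*w) XOR (v*w).
So we split each operand into its bit components and XOR the pairwise Nim products.
8 = 8 (as XOR of powers of 2).
3 = 1 + 2 (as XOR of powers of 2).
Using the standard Nim-product table on single bits:
  2*2 = 3,   2*4 = 8,   2*8 = 12,
  4*4 = 6,   4*8 = 11,  8*8 = 13,
and  1*x = x (identity), k*l = l*k (commutative).
Pairwise Nim products:
  8 * 1 = 8
  8 * 2 = 12
XOR them: 8 XOR 12 = 4.
Result: 8 * 3 = 4 (in Nim).

4


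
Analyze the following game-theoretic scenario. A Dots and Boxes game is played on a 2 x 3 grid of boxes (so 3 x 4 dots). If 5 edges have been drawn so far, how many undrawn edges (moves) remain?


Grid: 2 x 3 boxes, i.e. 3 rows and 4 columns of dots.
Horizontal edges: (rows + 1) * cols = 3 * 3 = 9
Vertical edges: rows * (cols + 1) = 2 * 4 = 8
Total edges: 9 + 8 = 17
Edges drawn: 5
Remaining: 17 - 5 = 12

12


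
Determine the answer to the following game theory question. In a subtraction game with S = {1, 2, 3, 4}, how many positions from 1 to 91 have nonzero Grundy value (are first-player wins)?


Subtraction set S = {1, 2, 3, 4}, so G(n) = n mod 5.
G(n) = 0 when n is a multiple of 5.
Multiples of 5 in [1, 91]: 18
N-positions (nonzero Grundy) = 91 - 18 = 73

73


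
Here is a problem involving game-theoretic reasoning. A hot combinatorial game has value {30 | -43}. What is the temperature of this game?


The game is {30 | -43}, a switch {a | b} with numbers a > b.
Cooling {a | b} by t gives {a - t | b + t}, which stops being hot when a - t = b + t, i.e. at t = (a - b)/2. So the temperature of a switch is (a - b)/2.
Temperature = (Left option - Right option) / 2
= (30 - (-43)) / 2
= 73 / 2
= 73/2

73/2


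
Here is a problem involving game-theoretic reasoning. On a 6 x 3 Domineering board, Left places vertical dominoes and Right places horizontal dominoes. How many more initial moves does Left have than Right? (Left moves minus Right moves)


Board is 6 x 3 (rows x cols).
Left (vertical) placements: (rows-1) * cols = 5 * 3 = 15
Right (horizontal) placements: rows * (cols-1) = 6 * 2 = 12
Advantage = Left - Right = 15 - 12 = 3

3


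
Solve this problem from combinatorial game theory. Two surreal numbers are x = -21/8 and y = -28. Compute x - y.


x = -21/8, y = -28
Converting to common denominator: 8
x = -21/8, y = -224/8
x - y = -21/8 - -28 = 203/8

203/8


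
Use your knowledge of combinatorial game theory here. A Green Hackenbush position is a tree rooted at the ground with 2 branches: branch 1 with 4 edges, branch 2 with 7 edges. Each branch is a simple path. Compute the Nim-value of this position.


The tree has 2 branches from the ground vertex.
In Green Hackenbush, the Nim-value of a simple path of length k is k.
Branch 1: length 4, Nim-value = 4
Branch 2: length 7, Nim-value = 7
Total Nim-value = XOR of all branch values:
0 XOR 4 = 4
4 XOR 7 = 3
Nim-value of the tree = 3

3


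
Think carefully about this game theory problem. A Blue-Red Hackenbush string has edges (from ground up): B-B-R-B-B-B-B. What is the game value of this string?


Edges (from ground): B-B-R-B-B-B-B
By Berlekamp's sign-expansion rule, a Blue-Red Hackenbush stalk has the value of the surreal number whose sign sequence is the edge sequence with B -> + and R -> -.
Sign sequence: ++-++++
Trace the sign expansion in the surreal number tree, starting from 0:
Edge 1: B (sign +) -> bounds (0, +inf), value = 1
Edge 2: B (sign +) -> bounds (1, +inf), value = 2
Edge 3: R (sign -) -> bounds (1, 2), value = 3/2
Edge 4: B (sign +) -> bounds (3/2, 2), value = 7/4
Edge 5: B (sign +) -> bounds (7/4, 2), value = 15/8
Edge 6: B (sign +) -> bounds (15/8, 2), value = 31/16
Edge 7: B (sign +) -> bounds (31/16, 2), value = 63/32
Game value = 63/32

63/32


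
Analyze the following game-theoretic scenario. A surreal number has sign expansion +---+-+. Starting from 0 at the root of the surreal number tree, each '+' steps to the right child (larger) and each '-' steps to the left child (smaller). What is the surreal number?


Sign expansion: +---+-+
Rule: track bounds (lo, hi), initially (-inf, +inf). On '+', the current value becomes lo and we move to the simplest number in (value, hi): value + 1 if hi = +inf, otherwise the midpoint (value + hi)/2. On '-', the current value becomes hi and we move to value - 1 if lo = -inf, otherwise the midpoint (lo + value)/2.
Start at 0.
Step 1: sign = +, move right. Bounds: (0, +inf). Value = 1
Step 2: sign = -, move left. Bounds: (0, 1). Value = 1/2
Step 3: sign = -, move left. Bounds: (0, 1/2). Value = 1/4
Step 4: sign = -, move left. Bounds: (0, 1/4). Value = 1/8
Step 5: sign = +, move right. Bounds: (1/8, 1/4). Value = 3/16
Step 6: sign = -, move left. Bounds: (1/8, 3/16). Value = 5/32
Step 7: sign = +, move right. Bounds: (5/32, 3/16). Value = 11/64
The surreal number with sign expansion +---+-+ is 11/64.

11/64


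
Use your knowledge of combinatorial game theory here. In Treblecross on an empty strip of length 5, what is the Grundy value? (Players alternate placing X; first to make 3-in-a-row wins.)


Treblecross: place X on empty cells; 3-in-a-row wins.
Playing within two cells of an existing X lets the opponent win at once, so sensible play treats the cells i-2..i+2 around each X as dead. The player left with no safe cell loses, so this is a normal-play take-away game on strips of safe cells.
Placing X at cell i (0-indexed) of a strip of k safe cells leaves independent strips of sizes max(0, i-2) and max(0, k-i-3). Hence G(k) = mex{ G(max(0,i-2)) XOR G(max(0,k-i-3)) : 0 <= i < k }, with G(0) = 0.
G(1): splits (0,0):0^0=0 -> mex({0}) = 1
G(2): splits (0,0):0^0=0 -> mex({0}) = 1
G(3): splits (0,0):0^0=0 -> mex({0}) = 1
G(4): splits (0,1):0^1=1 (0,0):0^0=0 -> mex({0, 1}) = 2
G(5): splits (0,2):0^1=1 (0,1):0^1=1 (0,0):0^0=0 -> mex({0, 1}) = 2
Therefore G(5) = 2.

2


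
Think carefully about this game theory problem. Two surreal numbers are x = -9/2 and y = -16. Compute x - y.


x = -9/2, y = -16
Converting to common denominator: 2
x = -9/2, y = -32/2
x - y = -9/2 - -16 = 23/2

23/2


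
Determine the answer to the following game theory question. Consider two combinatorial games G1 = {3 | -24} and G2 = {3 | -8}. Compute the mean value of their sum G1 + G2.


G1 = {3 | -24}, G2 = {3 | -8}
Each is a switch {a | b} with numbers a > b; its mean value is (a + b)/2, and mean value is additive over game sums: m(G1 + G2) = m(G1) + m(G2).
Mean of G1 = (3 + (-24))/2 = -21/2 = -21/2
Mean of G2 = (3 + (-8))/2 = -5/2 = -5/2
Mean of G1 + G2 = -21/2 + -5/2 = -13

-13


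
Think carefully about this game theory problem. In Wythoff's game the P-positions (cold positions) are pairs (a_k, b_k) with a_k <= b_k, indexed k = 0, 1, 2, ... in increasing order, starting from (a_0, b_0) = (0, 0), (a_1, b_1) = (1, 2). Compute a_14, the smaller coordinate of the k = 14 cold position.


By Wythoff's theorem, a_k = floor(k * phi) and b_k = floor(k * phi^2) = a_k + k, where phi = (1 + sqrt(5))/2 is the golden ratio.
phi = (1 + sqrt(5))/2 = 1.618034
k = 14
k * phi = 14 * 1.618034 = 22.652476
a_14 = floor(k * phi) = 22

22


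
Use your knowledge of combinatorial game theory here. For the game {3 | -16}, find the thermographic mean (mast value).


Game = {3 | -16}, a switch {a | b} with numbers a > b.
Its thermograph has left wall a - t and right wall b + t, which meet at t = (a - b)/2, where both equal (a + b)/2. So the mast (mean value) is at (a + b)/2.
Mean = (3 + (-16))/2 = -13/2 = -13/2

-13/2


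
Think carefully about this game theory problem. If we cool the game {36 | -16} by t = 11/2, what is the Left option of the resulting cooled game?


Original game: {36 | -16} (a switch {a | b} with a > b).
Cooling by t (for t below the temperature (a - b)/2 = 26) taxes each move by t: {a | b} cooled by t is {a - t | b + t}.
Cooling amount: t = 11/2
Cooled Left option: 36 - 11/2 = 61/2
Cooled Right option: -16 + 11/2 = -21/2
Cooled game: {61/2 | -21/2}
Left option = 61/2

61/2


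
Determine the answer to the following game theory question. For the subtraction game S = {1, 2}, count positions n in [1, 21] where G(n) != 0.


Subtraction set S = {1, 2}, so G(n) = n mod 3.
G(n) = 0 when n is a multiple of 3.
Multiples of 3 in [1, 21]: 7
N-positions (nonzero Grundy) = 21 - 7 = 14

14


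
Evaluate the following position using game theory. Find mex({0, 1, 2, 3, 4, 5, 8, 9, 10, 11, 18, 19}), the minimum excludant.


Set = {0, 1, 2, 3, 4, 5, 8, 9, 10, 11, 18, 19}
0 is in the set.
1 is in the set.
2 is in the set.
3 is in the set.
4 is in the set.
5 is in the set.
6 is NOT in the set. This is the mex.
mex = 6

6


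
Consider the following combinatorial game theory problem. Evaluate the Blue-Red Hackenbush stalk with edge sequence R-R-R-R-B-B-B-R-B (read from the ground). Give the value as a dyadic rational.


Edges (from ground): R-R-R-R-B-B-B-R-B
By Berlekamp's sign-expansion rule, a Blue-Red Hackenbush stalk has the value of the surreal number whose sign sequence is the edge sequence with B -> + and R -> -.
Sign sequence: ----+++-+
Trace the sign expansion in the surreal number tree, starting from 0:
Edge 1: R (sign -) -> bounds (-inf, 0), value = -1
Edge 2: R (sign -) -> bounds (-inf, -1), value = -2
Edge 3: R (sign -) -> bounds (-inf, -2), value = -3
Edge 4: R (sign -) -> bounds (-inf, -3), value = -4
Edge 5: B (sign +) -> bounds (-4, -3), value = -7/2
Edge 6: B (sign +) -> bounds (-7/2, -3), value = -13/4
Edge 7: B (sign +) -> bounds (-13/4, -3), value = -25/8
Edge 8: R (sign -) -> bounds (-13/4, -25/8), value = -51/16
Edge 9: B (sign +) -> bounds (-51/16, -25/8), value = -101/32
Game value = -101/32

-101/32


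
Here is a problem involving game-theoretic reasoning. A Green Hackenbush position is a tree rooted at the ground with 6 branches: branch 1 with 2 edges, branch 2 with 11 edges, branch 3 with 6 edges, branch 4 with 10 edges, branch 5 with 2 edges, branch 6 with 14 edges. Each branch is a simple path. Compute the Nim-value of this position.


The tree has 6 branches from the ground vertex.
In Green Hackenbush, the Nim-value of a simple path of length k is k.
Branch 1: length 2, Nim-value = 2
Branch 2: length 11, Nim-value = 11
Branch 3: length 6, Nim-value = 6
Branch 4: length 10, Nim-value = 10
Branch 5: length 2, Nim-value = 2
Branch 6: length 14, Nim-value = 14
Total Nim-value = XOR of all branch values:
0 XOR 2 = 2
2 XOR 11 = 9
9 XOR 6 = 15
15 XOR 10 = 5
5 XOR 2 = 7
7 XOR 14 = 9
Nim-value of the tree = 9

9


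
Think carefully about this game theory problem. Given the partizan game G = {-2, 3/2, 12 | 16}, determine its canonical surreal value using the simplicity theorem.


Left options: {-2, 3/2, 12}, max = 12
Right options: {16}, min = 16
All options are numbers and max(Left) < min(Right), so by the simplicity theorem the value is the simplest (earliest-born) number strictly between 12 and 16.
Integers 13 through 15 all lie strictly between 12 and 16.
Among integers, the simplest (lowest birthday = smallest |n|; 0 is born on day 0, +-n on day n) is 13.
No non-integer in the interval can be simpler: if x is a non-integer in the interval, then floor(x) or ceil(x) also lies in the interval (the interval contains an integer), and both are proper prefixes of x's sign expansion, i.e. born earlier. So the game value is 13.
Game value = 13

13


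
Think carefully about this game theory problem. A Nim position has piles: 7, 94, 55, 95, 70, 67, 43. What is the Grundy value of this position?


We need the XOR (exclusive or) of all pile sizes.
After XOR-ing pile 1 (size 7): 0 XOR 7 = 7
After XOR-ing pile 2 (size 94): 7 XOR 94 = 89
After XOR-ing pile 3 (size 55): 89 XOR 55 = 110
After XOR-ing pile 4 (size 95): 110 XOR 95 = 49
After XOR-ing pile 5 (size 70): 49 XOR 70 = 119
After XOR-ing pile 6 (size 67): 119 XOR 67 = 52
After XOR-ing pile 7 (size 43): 52 XOR 43 = 31
The Nim-value of this position is 31.

31


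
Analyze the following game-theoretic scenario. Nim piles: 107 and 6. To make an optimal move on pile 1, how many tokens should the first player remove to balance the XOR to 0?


Piles: 107 and 6
Current XOR: 107 XOR 6 = 109 (non-zero, so this is an N-position).
To make the XOR zero, we need to find a move that balances the piles.
For pile 1 (size 107): target = 107 XOR 109 = 6
We reduce pile 1 from 107 to 6.
Tokens removed: 107 - 6 = 101
Verification: 6 XOR 6 = 0

101


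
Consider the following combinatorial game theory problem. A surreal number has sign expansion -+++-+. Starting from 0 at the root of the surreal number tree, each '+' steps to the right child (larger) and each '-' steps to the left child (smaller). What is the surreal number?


Sign expansion: -+++-+
Rule: track bounds (lo, hi), initially (-inf, +inf). On '+', the current value becomes lo and we move to the simplest number in (value, hi): value + 1 if hi = +inf, otherwise the midpoint (value + hi)/2. On '-', the current value becomes hi and we move to value - 1 if lo = -inf, otherwise the midpoint (lo + value)/2.
Start at 0.
Step 1: sign = -, move left. Bounds: (-inf, 0). Value = -1
Step 2: sign = +, move right. Bounds: (-1, 0). Value = -1/2
Step 3: sign = +, move right. Bounds: (-1/2, 0). Value = -1/4
Step 4: sign = +, move right. Bounds: (-1/4, 0). Value = -1/8
Step 5: sign = -, move left. Bounds: (-1/4, -1/8). Value = -3/16
Step 6: sign = +, move right. Bounds: (-3/16, -1/8). Value = -5/32
The surreal number with sign expansion -+++-+ is -5/32.

-5/32


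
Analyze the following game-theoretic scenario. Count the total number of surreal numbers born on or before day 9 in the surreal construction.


Day 0: {|} = 0 is born. Count = 1.
Day n: the number of surreal numbers born by day n is 2^(n+1) - 1.
By day 0: 2^1 - 1 = 1
By day 1: 2^2 - 1 = 3
By day 2: 2^3 - 1 = 7
By day 3: 2^4 - 1 = 15
By day 4: 2^5 - 1 = 31
By day 5: 2^6 - 1 = 63
By day 6: 2^7 - 1 = 127
By day 7: 2^8 - 1 = 255
By day 8: 2^9 - 1 = 511
By day 9: 2^10 - 1 = 1023
By day 9: 1023 surreal numbers.

1023


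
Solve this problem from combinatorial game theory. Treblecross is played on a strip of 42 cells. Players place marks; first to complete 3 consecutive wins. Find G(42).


Treblecross: place X on empty cells; 3-in-a-row wins.
Playing within two cells of an existing X lets the opponent win at once, so sensible play treats the cells i-2..i+2 around each X as dead. The player left with no safe cell loses, so this is a normal-play take-away game on strips of safe cells.
Placing X at cell i (0-indexed) of a strip of k safe cells leaves independent strips of sizes max(0, i-2) and max(0, k-i-3). Hence G(k) = mex{ G(max(0,i-2)) XOR G(max(0,k-i-3)) : 0 <= i < k }, with G(0) = 0.
G(1): splits (0,0):0^0=0 -> mex({0}) = 1
G(2): splits (0,0):0^0=0 -> mex({0}) = 1
G(3): splits (0,0):0^0=0 -> mex({0}) = 1
G(4): splits (0,1):0^1=1 (0,0):0^0=0 -> mex({0, 1}) = 2
G(5): splits (0,2):0^1=1 (0,1):0^1=1 (0,0):0^0=0 -> mex({0, 1}) = 2
G(6) = mex({1}) = 0
G(7) = mex({0, 1, 2}) = 3
G(8) = mex({0, 1, 2}) = 3
G(9) = mex({0, 2}) = 1
G(10) = mex({0, 2, 3}) = 1
G(11) = mex({0, 3}) = 1
G(12) = mex({1, 3}) = 0
G(13) = mex({0, 1, 2, 3}) = 4
G(14) = mex({0, 1, 2}) = 3
G(15) = mex({0, 1, 2}) = 3
G(16) = mex({0, 1, 2, 4}) = 3
G(17) = mex({0, 1, 3, 4}) = 2
G(18) = mex({0, 1, 3, 4}) = 2
G(19) = mex({0, 1, 3, 5}) = 2
G(20) = mex({0, 1, 2, 3, 5}) = 4
G(21) = mex({0, 1, 2, 3, 5}) = 4
G(22) = mex({1, 2, 6}) = 0
G(23) = mex({0, 1, 2, 3, 4, 6}) = 5
G(24) = mex({0, 1, 2, 3, 4}) = 5
G(25) = mex({0, 1, 3, 4, 7}) = 2
G(26) = mex({0, 1, 3, 4, 5, 7}) = 2
G(27) = mex({0, 1, 3, 5}) = 2
G(28) = mex({0, 1, 2, 5}) = 3
G(29) = mex({0, 1, 2, 4, 5, 6}) = 3
G(30) = mex({1, 2, 4, 6}) = 0
G(31) = mex({0, 1, 2, 3, 4, 6}) = 5
G(32) = mex({1, 2, 3, 4, 7}) = 0
G(33) = mex({0, 3, 7}) = 1
G(34) = mex({0, 2, 3, 5, 7}) = 1
G(35) = mex({0, 2, 3, 5, 6}) = 1
G(36) = mex({0, 1, 2, 5, 6}) = 3
G(37) = mex({0, 1, 2, 4, 5, 6}) = 3
G(38) = mex({0, 1, 2, 4}) = 3
G(39) = mex({0, 1, 2, 3, 4, 7}) = 5
G(40) = mex({0, 1, 2, 3, 4, 5, 7}) = 6
G(41) = mex({0, 1, 2, 3, 5, 7}) = 4
G(42) = mex({0, 1, 2, 3, 5, 6, 7}) = 4
Therefore G(42) = 4.

4


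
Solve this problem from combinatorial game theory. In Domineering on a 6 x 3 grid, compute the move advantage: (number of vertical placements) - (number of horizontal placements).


Board is 6 x 3 (rows x cols).
Left (vertical) placements: (rows-1) * cols = 5 * 3 = 15
Right (horizontal) placements: rows * (cols-1) = 6 * 2 = 12
Advantage = Left - Right = 15 - 12 = 3

3


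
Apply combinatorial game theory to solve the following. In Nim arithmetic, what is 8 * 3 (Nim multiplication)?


Nim multiplication is bilinear over XOR: (u XOR v) * w = (u*w) XOR (v*w).
So we split each operand into its bit components and XOR the pairwise Nim products.
8 = 8 (as XOR of powers of 2).
3 = 1 + 2 (as XOR of powers of 2).
Using the standard Nim-product table on single bits:
  2*2 = 3,   2*4 = 8,   2*8 = 12,
  4*4 = 6,   4*8 = 11,  8*8 = 13,
and  1*x = x (identity), k*l = l*k (commutative).
Pairwise Nim products:
  8 * 1 = 8
  8 * 2 = 12
XOR them: 8 XOR 12 = 4.
Result: 8 * 3 = 4 (in Nim).

4


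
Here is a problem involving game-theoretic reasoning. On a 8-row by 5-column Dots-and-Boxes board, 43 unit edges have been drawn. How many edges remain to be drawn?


Grid: 8 x 5 boxes, i.e. 9 rows and 6 columns of dots.
Horizontal edges: (rows + 1) * cols = 9 * 5 = 45
Vertical edges: rows * (cols + 1) = 8 * 6 = 48
Total edges: 45 + 48 = 93
Edges drawn: 43
Remaining: 93 - 43 = 50

50


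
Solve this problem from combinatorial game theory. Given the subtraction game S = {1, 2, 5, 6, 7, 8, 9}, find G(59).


The subtraction set is S = {1, 2, 5, 6, 7, 8, 9}.
G(k) = mex{ G(k - s) : s in S, s <= k }. We compute iteratively: G(0) = 0.
G(1) = mex({0}) = 1
G(2) = mex({0, 1}) = 2
G(3) = mex({1, 2}) = 0
G(4) = mex({0, 2}) = 1
G(5) = mex({0, 1}) = 2
G(6) = mex({0, 1, 2}) = 3
G(7) = mex({0, 1, 2, 3}) = 4
G(8) = mex({0, 1, 2, 3, 4}) = 5
G(9) = mex({0, 1, 2, 4, 5}) = 3
G(10) = mex({0, 1, 2, 3, 5}) = 4
G(11) = mex({0, 1, 2, 3, 4}) = 5
G(12) = mex({0, 1, 2, 3, 4, 5}) = 6
G(13) = mex({1, 2, 3, 4, 5, 6}) = 0
G(14) = mex({0, 2, 3, 4, 5, 6}) = 1
G(15) = mex({0, 1, 3, 4, 5}) = 2
G(16) = mex({1, 2, 3, 4, 5}) = 0
G(17) = mex({0, 2, 3, 4, 5, 6}) = 1
G(18) = mex({0, 1, 3, 4, 5, 6}) = 2
G(19) = mex({0, 1, 2, 4, 5, 6}) = 3
G(20) = mex({0, 1, 2, 3, 5, 6}) = 4
G(21) = mex({0, 1, 2, 3, 4, 6}) = 5
Observe that G(13)..G(21) = 0, 1, 2, 0, 1, 2, 3, 4, 5 repeats G(0)..G(8) = 0, 1, 2, 0, 1, 2, 3, 4, 5.
For k >= max(S) = 9, G(k) is determined by the previous 9 values G(k-9)..G(k-1); a window of 9 consecutive values has recurred shifted by 13, so by induction G(k + 13) = G(k) for all k >= 0: the sequence is periodic from the start with period 13.
One period: G(0..12) = 0, 1, 2, 0, 1, 2, 3, 4, 5, 3, 4, 5, 6.
59 mod 13 = 7, so G(59) = G(7) = 4.

4
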